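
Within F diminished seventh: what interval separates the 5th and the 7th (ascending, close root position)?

Spelling the chord: F, A♭, C♭, E𝄫.
The 5th is C♭ and the 7th is E𝄫.
C♭ up to E𝄫 is 3 semitones, a half step narrower than a major third, so the interval is minor.

minor third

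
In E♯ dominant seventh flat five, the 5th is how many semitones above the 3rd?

E♯7b5 (E♯ dominant seventh flat five): E♯–G𝄪–B–D♯.
G𝄪 to B is a diminished third: 2 semitones.

2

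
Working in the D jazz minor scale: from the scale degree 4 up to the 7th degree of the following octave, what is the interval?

Spelling the D jazz minor scale: D E F G A B C♯.
That puts G below C♯.
From G to C♯: 18 semitones over an eleventh = augmented.

augmented eleventh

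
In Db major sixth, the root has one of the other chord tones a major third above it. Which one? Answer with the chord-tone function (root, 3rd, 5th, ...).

3rd

The chord tones of Db6 are Db–F–Ab–Bb.
The root is Db. A major third above Db is F.
F is the chord's 3rd.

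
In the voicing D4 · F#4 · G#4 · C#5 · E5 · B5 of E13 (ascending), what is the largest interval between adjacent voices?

P5

Adjacent intervals: D4→F#4 = major third; F#4→G#4 = major second; G#4→C#5 = perfect fourth; C#5→E5 = minor third; E5→B5 = perfect fifth.
The largest is E5 to B5, a perfect fifth (7 semitones).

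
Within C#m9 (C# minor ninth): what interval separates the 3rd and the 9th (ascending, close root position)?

C#m9: C#, E, G#, B, D#.
So we need the interval from E up to D#.
From E to D# is 11 semitones, exactly the major seventh.

major seventh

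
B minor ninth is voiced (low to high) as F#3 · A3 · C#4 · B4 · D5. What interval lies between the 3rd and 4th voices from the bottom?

Those voices are C#4 and B4.
7 letter names make it a seventh; at 10 semitones (a half step narrower than major) the quality is minor.

m7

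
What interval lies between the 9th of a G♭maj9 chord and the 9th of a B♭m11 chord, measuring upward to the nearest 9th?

G♭maj9 has A♭ as its 9th, and B♭m11 has C as its 9th.
A♭ up to C spans 3 letter names and 4 semitones — a major third.

major 3rd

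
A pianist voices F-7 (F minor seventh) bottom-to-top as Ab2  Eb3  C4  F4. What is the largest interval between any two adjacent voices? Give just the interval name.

Adjacent intervals: Ab2→Eb3 = perfect fifth; Eb3→C4 = major sixth; C4→F4 = perfect fourth.
The largest is Eb3 to C4, a major sixth (9 semitones).

M6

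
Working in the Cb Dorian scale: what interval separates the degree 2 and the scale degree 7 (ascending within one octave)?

minor sixth

The scale runs Cb Db Ebb Fb Gb Ab Bbb.
So we need the interval from Db up to Bbb.
From Db to Bbb: 8 semitones over a sixth = minor.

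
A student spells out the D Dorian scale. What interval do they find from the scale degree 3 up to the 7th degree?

Spelling the D Dorian scale: D E F G A B C.
So we need the interval from F up to C.
F up to C spans 5 letter names and 7 semitones — a perfect fifth.

perfect fifth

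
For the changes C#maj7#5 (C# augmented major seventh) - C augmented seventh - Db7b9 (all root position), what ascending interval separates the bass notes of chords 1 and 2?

The roots are C# and C.
C# up to C is 11 semitones, a half step narrower than a perfect octave, so the interval is diminished.

diminished octave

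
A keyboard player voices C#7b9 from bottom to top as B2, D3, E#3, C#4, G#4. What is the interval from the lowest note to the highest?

major thirteenth

The outer voices are B2 and G#4.
Counting 13 letters and 21 half steps from B gives a major thirteenth.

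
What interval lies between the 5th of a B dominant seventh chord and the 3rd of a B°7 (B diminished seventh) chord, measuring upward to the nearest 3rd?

m6

B dominant seventh has F# as its 5th, and B°7 (B diminished seventh) has D as its 3rd.
F# up to D is 8 semitones, a half step narrower than a major sixth, so the interval is minor.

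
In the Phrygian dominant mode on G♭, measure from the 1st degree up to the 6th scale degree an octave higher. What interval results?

minor thirteenth

G♭ phrygian dominant: G♭ A𝄫 B♭ C♭ D♭ E𝄫 F♭.
So we need the interval from G♭ up to E𝄫.
13 letter names make it a thirteenth; at 20 semitones (a half step narrower than major) the quality is minor.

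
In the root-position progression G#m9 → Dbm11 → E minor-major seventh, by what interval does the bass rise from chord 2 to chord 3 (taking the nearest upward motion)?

The roots are Db and E.
Db up to E is 3 semitones, a half step wider than a major second, so the interval is augmented.

augmented second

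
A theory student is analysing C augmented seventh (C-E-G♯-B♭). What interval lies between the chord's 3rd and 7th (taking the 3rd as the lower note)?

diminished fifth

3rd = E; 7th = B♭.
E up to B♭ is 6 semitones, a half step narrower than a perfect fifth, so the interval is diminished.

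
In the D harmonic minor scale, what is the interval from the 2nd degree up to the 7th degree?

major sixth

The scale runs D E F G A Bb C#.
2nd degree = E; scale degree 7 = C#.
E up to C# spans 6 letter names and 9 semitones — a major sixth.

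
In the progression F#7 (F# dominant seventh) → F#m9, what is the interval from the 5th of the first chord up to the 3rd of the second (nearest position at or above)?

minor sixth

The 5th of F#7 (F# dominant seventh) is C#; the 3rd of F#m9 is A.
C# up to A is 8 semitones, a half step narrower than a major sixth, so the interval is minor.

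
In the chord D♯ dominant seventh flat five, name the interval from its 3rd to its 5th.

D♯ dominant seventh flat five: D♯ F𝄪 A C♯.
The 3rd is F𝄪 and the 5th is A.
From F𝄪 to A: 2 semitones over a third = diminished.

diminished 3rd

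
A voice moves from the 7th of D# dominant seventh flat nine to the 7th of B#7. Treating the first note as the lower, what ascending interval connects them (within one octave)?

major sixth

D# dominant seventh flat nine has C# as its 7th, and B#7 has A# as its 7th.
From C# to A# is 9 semitones, exactly the major sixth.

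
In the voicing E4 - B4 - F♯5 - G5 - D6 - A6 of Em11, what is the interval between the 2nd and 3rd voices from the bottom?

Those voices are B4 and F♯5.
B up to F♯ spans 5 letter names and 7 semitones — a perfect fifth.

perfect fifth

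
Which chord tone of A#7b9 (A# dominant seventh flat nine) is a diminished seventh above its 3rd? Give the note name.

B

A# dominant seventh flat nine: A#-C##-E#-G#-B.
The 3rd is C##. A diminished seventh above C## is B.
B is the chord's 9th.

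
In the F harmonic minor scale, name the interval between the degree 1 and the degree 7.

major 7th

The scale runs F G Ab Bb C Db E.
The degree 1 is F and the scale degree 7 is E.
F up to E spans 7 letter names and 11 semitones — a major seventh.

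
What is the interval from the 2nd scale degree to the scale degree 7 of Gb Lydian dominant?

m6

Spelling Gb Lydian dominant: Gb Ab Bb C Db Eb Fb.
That puts Ab below Fb.
Ab up to Fb is 8 semitones, a half step narrower than a major sixth, so the interval is minor.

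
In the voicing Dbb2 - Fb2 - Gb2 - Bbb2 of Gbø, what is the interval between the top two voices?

Those voices are Gb2 and Bbb2.
Gb up to Bbb is 3 semitones, a half step narrower than a major third, so the interval is minor.

minor third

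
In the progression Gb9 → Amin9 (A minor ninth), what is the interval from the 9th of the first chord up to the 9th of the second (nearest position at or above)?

Gb9 has Ab as its 9th, and Amin9 (A minor ninth) has B as its 9th.
From Ab to B: 3 semitones over a second = augmented.

augmented second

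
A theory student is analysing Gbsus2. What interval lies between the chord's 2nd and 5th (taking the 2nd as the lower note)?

perfect 4th

Gbsus2 (Gb sus2) is spelled Gb–Ab–Db.
That puts Ab below Db.
Counting 4 letters and 5 half steps from Ab gives a perfect fourth.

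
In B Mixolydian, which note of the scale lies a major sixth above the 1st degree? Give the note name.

G#

The scale is B C# D# E F# G# A.
The 1st degree is B; a major sixth above that is G# — scale degree 6.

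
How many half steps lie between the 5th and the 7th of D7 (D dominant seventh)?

3

The chord tones of D7 (D dominant seventh) are D, F#, A, C.
A to C is a minor third: 3 semitones.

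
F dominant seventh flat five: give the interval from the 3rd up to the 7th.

diminished 5th

Spelling the chord: F A Cb Eb.
The 3rd is A and the 7th is Eb.
From A to Eb: 6 semitones over a fifth = diminished.
This 3–7 tritone is the characteristic tension at the heart of the dominant sound.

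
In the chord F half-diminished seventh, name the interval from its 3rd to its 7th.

P5

Spelling the chord: F–A♭–C♭–E♭.
That puts A♭ below E♭.
From A♭ to E♭ is 7 semitones, exactly the perfect fifth.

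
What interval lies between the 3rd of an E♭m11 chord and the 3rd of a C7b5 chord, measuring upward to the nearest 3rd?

augmented sixth

The 3rd of E♭m11 is G♭; the 3rd of C7b5 is E.
G♭ up to E is 10 semitones, a half step wider than a major sixth, so the interval is augmented.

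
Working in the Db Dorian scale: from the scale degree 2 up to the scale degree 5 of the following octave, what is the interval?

P11

The scale runs Db Eb Fb Gb Ab Bb Cb.
Scale degree 2 = Eb; 5th scale degree (up an octave) = Ab.
Eb up to Ab spans 11 letter names and 17 semitones — a perfect eleventh.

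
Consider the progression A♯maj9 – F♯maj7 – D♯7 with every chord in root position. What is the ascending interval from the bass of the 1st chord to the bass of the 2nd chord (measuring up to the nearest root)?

The roots are A♯ and F♯.
A♯ up to F♯ is 8 semitones, a half step narrower than a major sixth, so the interval is minor.

minor sixth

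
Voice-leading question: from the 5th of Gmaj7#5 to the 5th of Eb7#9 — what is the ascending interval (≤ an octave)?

diminished sixth

Gmaj7#5 has D# as its 5th, and Eb7#9 has Bb as its 5th.
D# up to Bb is 7 semitones, a whole step narrower than a major sixth, so the interval is diminished.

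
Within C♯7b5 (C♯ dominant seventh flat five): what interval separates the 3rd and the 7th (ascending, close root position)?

C♯7b5 (C♯ dominant seventh flat five) is spelled C♯–E♯–G–B.
3rd = E♯; 7th = B.
E♯ up to B is 6 semitones, a half step narrower than a perfect fifth, so the interval is diminished.

diminished 5th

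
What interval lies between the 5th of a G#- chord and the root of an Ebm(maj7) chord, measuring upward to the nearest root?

The 5th of G#- is D#; the root of Ebm(maj7) is Eb.
From D# to Eb: 0 semitones over a second = diminished.

diminished second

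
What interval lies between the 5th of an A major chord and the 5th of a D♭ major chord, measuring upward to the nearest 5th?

A major has E as its 5th, and D♭ major has A♭ as its 5th.
From E to A♭: 4 semitones over a fourth = diminished.

diminished fourth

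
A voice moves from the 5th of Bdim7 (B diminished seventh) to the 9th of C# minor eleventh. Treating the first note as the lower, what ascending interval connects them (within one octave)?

Bdim7 (B diminished seventh) has F as its 5th, and C# minor eleventh has D# as its 9th.
6 letter names make it a sixth; at 10 semitones (a half step wider than major) the quality is augmented.

A6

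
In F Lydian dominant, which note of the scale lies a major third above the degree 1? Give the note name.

The scale is F G A B C D Eb.
The degree 1 is F; a major third above that is A — scale degree 3.

A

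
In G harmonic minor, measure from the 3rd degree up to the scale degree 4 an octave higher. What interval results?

The scale runs G A Bb C D Eb F#.
3rd degree = Bb; scale degree 4 (up an octave) = C.
From Bb to C is 14 semitones, exactly the major ninth.

M9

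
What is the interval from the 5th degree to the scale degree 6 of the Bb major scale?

major second

The scale runs Bb C D Eb F G A.
The 5th degree is F and the 6th degree is G.
F up to G spans 2 letter names and 2 semitones — a major second.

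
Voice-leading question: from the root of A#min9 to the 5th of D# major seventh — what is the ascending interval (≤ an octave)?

The root of A#min9 is A#; the 5th of D# major seventh is A#.
A# up to A# spans 1 letter names and 0 semitones — a perfect unison.

perfect unison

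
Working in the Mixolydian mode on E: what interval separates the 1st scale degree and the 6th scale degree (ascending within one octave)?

major 6th

The scale runs E F# G# A B C# D.
So we need the interval from E up to C#.
From E to C# is 9 semitones, exactly the major sixth.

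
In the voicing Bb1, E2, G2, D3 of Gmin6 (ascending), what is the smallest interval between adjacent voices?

m3

Adjacent intervals: Bb1→E2 = augmented fourth; E2→G2 = minor third; G2→D3 = perfect fifth.
The smallest is E2 to G2, a minor third (3 semitones).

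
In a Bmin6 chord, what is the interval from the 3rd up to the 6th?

A4

Spelling the chord: B, D, F#, G#.
The 3rd is D and the 6th is G#.
D up to G# is 6 semitones, a half step wider than a perfect fourth, so the interval is augmented.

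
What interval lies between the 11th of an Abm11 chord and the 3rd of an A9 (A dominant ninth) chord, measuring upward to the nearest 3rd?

Abm11 has Db as its 11th, and A9 (A dominant ninth) has C# as its 3rd.
7 letter names make it a seventh; at 12 semitones (a half step wider than major) the quality is augmented.

augmented seventh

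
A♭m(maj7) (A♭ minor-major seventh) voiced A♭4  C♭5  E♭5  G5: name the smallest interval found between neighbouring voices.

Adjacent intervals: A♭4→C♭5 = minor third; C♭5→E♭5 = major third; E♭5→G5 = major third.
The smallest is A♭4 to C♭5, a minor third (3 semitones).

minor third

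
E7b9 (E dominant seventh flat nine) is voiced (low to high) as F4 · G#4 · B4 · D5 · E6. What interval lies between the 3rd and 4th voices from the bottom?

minor third

Those voices are B4 and D5.
From B to D: 3 semitones over a third = minor.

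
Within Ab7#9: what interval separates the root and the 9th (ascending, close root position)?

Ab7#9 (Ab dominant seventh sharp nine) is spelled Ab–C–Eb–Gb–B.
Root = Ab; 9th = B.
9 letter names make it a ninth; at 15 semitones (a half step wider than major) the quality is augmented.

augmented ninth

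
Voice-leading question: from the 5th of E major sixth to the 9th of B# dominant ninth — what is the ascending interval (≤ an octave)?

augmented second

The 5th of E major sixth is B; the 9th of B# dominant ninth is C##.
From B to C##: 3 semitones over a second = augmented.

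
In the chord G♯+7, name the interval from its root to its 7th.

The chord tones of G♯+7 are G♯–B♯–D𝄪–F♯.
So we need the interval from G♯ up to F♯.
G♯ up to F♯ is 10 semitones, a half step narrower than a major seventh, so the interval is minor.

minor 7th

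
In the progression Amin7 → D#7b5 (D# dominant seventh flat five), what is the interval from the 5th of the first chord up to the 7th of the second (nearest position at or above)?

Amin7 has E as its 5th, and D#7b5 (D# dominant seventh flat five) has C# as its 7th.
Counting 6 letters and 9 half steps from E gives a major sixth.

major 6th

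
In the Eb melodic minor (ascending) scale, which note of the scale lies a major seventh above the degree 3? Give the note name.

F

The scale is Eb F Gb Ab Bb C D.
The degree 3 is Gb; a major seventh above that is F — scale degree 2.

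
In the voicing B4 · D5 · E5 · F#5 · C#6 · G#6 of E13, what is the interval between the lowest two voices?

minor third

Those voices are B4 and D5.
3 letter names make it a third; at 3 semitones (a half step narrower than major) the quality is minor.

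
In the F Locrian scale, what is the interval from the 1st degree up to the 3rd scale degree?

m3

F locrian: F G♭ A♭ B♭ C♭ D♭ E♭.
That puts F below A♭.
From F to A♭: 3 semitones over a third = minor.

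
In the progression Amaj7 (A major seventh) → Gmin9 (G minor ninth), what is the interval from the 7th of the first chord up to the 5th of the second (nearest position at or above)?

diminished fifth

Amaj7 (A major seventh) has G♯ as its 7th, and Gmin9 (G minor ninth) has D as its 5th.
5 letter names make it a fifth; at 6 semitones (a half step narrower than perfect) the quality is diminished.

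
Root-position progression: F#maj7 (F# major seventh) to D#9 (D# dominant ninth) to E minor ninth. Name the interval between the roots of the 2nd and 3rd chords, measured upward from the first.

minor 2nd

The roots are D# and E.
From D# to E: 1 semitone over a second = minor.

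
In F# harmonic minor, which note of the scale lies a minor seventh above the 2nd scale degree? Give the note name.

The scale is F# G# A B C# D E#.
The 2nd scale degree is G#; a minor seventh above that is F# — scale degree 1.

F#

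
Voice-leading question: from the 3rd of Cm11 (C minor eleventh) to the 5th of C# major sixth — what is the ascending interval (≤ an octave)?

Cm11 (C minor eleventh) has Eb as its 3rd, and C# major sixth has G# as its 5th.
From Eb to G#: 5 semitones over a third = augmented.

augmented third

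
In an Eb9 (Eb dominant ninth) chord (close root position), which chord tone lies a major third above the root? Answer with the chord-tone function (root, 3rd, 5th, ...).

The chord tones of Eb9 (Eb dominant ninth) are Eb–G–Bb–Db–F.
The root is Eb. A major third above Eb is G.
G is the chord's 3rd.

3rd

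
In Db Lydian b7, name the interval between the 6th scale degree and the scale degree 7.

The scale runs Db Eb F G Ab Bb Cb.
6th scale degree = Bb; 7th degree = Cb.
2 letter names make it a second; at 1 semitone (a half step narrower than major) the quality is minor.

m2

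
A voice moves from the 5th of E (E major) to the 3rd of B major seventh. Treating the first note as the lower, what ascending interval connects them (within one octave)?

M3

E (E major) has B as its 5th, and B major seventh has D# as its 3rd.
Counting 3 letters and 4 half steps from B gives a major third.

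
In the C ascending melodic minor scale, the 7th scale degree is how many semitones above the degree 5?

The scale is C D E♭ F G A B.
G up to B is a major third — 4 semitones.

4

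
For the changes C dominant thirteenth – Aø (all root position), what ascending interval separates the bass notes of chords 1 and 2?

The roots are C and A.
C up to A spans 6 letter names and 9 semitones — a major sixth.

major 6th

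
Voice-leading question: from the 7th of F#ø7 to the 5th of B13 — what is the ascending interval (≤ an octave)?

The 7th of F#ø7 is E; the 5th of B13 is F#.
From E to F# is 2 semitones, exactly the major second.

major second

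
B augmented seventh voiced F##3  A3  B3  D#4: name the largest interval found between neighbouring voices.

Adjacent intervals: F##3→A3 = diminished third; A3→B3 = major second; B3→D#4 = major third.
The largest is B3 to D#4, a major third (4 semitones).

major 3rd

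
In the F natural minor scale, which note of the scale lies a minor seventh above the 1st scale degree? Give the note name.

Eb

The scale is F G Ab Bb C Db Eb.
The 1st scale degree is F; a minor seventh above that is Eb — scale degree 7.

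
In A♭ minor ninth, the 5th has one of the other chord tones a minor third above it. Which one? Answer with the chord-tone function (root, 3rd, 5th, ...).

7th

The chord tones of A♭min9 are A♭-C♭-E♭-G♭-B♭.
The 5th is E♭. A minor third above E♭ is G♭.
G♭ is the chord's 7th.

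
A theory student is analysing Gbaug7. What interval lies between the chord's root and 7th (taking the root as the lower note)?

Gb augmented seventh: Gb, Bb, D, Fb.
That puts Gb below Fb.
From Gb to Fb: 10 semitones over a seventh = minor.

minor seventh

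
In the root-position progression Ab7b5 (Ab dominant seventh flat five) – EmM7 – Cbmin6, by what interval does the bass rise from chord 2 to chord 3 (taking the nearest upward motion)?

diminished sixth

The roots are E and Cb.
E up to Cb is 7 semitones, a whole step narrower than a major sixth, so the interval is diminished.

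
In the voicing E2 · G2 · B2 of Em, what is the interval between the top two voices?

M3

Those voices are G2 and B2.
Counting 3 letters and 4 half steps from G gives a major third.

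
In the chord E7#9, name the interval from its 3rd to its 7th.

diminished fifth

Spelling the chord: E G♯ B D F𝄪.
3rd = G♯; 7th = D.
From G♯ to D: 6 semitones over a fifth = diminished.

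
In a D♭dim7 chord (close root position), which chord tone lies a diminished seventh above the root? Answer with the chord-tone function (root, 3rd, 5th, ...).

The chord tones of D♭dim7 are D♭ F♭ A𝄫 C𝄫.
The root is D♭. A diminished seventh above D♭ is C𝄫.
C𝄫 is the chord's 7th.

7th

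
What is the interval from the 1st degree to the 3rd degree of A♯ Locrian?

m3

Spelling A♯ Locrian: A♯ B C♯ D♯ E F♯ G♯.
1st degree = A♯; 3rd scale degree = C♯.
3 letter names make it a third; at 3 semitones (a half step narrower than major) the quality is minor.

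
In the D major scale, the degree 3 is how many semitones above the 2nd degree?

The scale is D E F♯ G A B C♯.
E up to F♯ is a major second — 2 semitones.

2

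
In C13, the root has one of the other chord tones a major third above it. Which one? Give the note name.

E

C dominant thirteenth is spelled C, E, G, B♭, D, A.
The root is C. A major third above C is E.
E is the chord's 3rd.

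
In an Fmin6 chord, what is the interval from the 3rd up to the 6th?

The chord tones of Fm6 (F minor sixth) are F Ab C D.
So we need the interval from Ab up to D.
From Ab to D: 6 semitones over a fourth = augmented.

A4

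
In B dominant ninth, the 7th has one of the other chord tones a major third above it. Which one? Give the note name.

C#

Spelling the chord: B-D♯-F♯-A-C♯.
The 7th is A. A major third above A is C♯.
C♯ is the chord's 9th.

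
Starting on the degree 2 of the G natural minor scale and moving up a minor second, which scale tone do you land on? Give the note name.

Bb

The scale is G A Bb C D Eb F.
The degree 2 is A; a minor second above that is Bb — scale degree 3.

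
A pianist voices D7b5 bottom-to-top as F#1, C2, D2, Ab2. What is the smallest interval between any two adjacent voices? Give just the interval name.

Adjacent intervals: F#1→C2 = diminished fifth; C2→D2 = major second; D2→Ab2 = diminished fifth.
The smallest is C2 to D2, a major second (2 semitones).

major second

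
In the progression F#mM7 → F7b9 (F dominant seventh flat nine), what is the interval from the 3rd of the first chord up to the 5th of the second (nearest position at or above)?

F#mM7 has A as its 3rd, and F7b9 (F dominant seventh flat nine) has C as its 5th.
From A to C: 3 semitones over a third = minor.

minor 3rd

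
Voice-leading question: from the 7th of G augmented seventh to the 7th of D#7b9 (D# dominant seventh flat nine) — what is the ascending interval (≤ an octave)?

augmented fifth

The 7th of G augmented seventh is F; the 7th of D#7b9 (D# dominant seventh flat nine) is C#.
F up to C# is 8 semitones, a half step wider than a perfect fifth, so the interval is augmented.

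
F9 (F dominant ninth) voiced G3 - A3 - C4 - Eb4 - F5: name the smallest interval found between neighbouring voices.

major second

Adjacent intervals: G3→A3 = major second; A3→C4 = minor third; C4→Eb4 = minor third; Eb4→F5 = major ninth.
The smallest is G3 to A3, a major second (2 semitones).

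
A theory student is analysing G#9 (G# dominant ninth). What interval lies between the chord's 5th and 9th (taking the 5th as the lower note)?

perfect fifth

Spelling the chord: G#-B#-D#-F#-A#.
That puts D# below A#.
D# up to A# spans 5 letter names and 7 semitones — a perfect fifth.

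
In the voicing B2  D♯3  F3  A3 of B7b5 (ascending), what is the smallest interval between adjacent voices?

diminished third

Adjacent intervals: B2→D♯3 = major third; D♯3→F3 = diminished third; F3→A3 = major third.
The smallest is D♯3 to F3, a diminished third (2 semitones).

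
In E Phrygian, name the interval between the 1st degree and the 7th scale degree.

E phrygian: E F G A B C D.
1st degree = E; scale degree 7 = D.
E up to D is 10 semitones, a half step narrower than a major seventh, so the interval is minor.

m7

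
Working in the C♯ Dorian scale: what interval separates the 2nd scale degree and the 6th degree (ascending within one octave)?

The scale runs C♯ D♯ E F♯ G♯ A♯ B.
So we need the interval from D♯ up to A♯.
From D♯ to A♯ is 7 semitones, exactly the perfect fifth.

perfect 5th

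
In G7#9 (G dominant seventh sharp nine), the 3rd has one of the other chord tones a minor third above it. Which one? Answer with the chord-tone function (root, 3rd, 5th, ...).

The chord tones of G dominant seventh sharp nine are G B D F A#.
The 3rd is B. A minor third above B is D.
D is the chord's 5th.

5th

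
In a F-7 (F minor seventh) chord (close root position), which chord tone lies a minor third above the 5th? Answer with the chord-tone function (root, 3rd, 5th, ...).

F minor seventh: F-Ab-C-Eb.
The 5th is C. A minor third above C is Eb.
Eb is the chord's 7th.

7th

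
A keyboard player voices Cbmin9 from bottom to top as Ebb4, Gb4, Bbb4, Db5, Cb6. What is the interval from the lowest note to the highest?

major thirteenth

The outer voices are Ebb4 and Cb6.
From Ebb to Cb is 21 semitones, exactly the major thirteenth.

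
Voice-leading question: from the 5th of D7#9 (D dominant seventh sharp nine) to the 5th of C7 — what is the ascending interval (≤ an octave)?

m7

D7#9 (D dominant seventh sharp nine) has A as its 5th, and C7 has G as its 5th.
From A to G: 10 semitones over a seventh = minor.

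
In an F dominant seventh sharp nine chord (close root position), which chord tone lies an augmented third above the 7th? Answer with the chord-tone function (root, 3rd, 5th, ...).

The chord tones of F7#9 are F A C Eb G#.
The 7th is Eb. An augmented third above Eb is G#.
G# is the chord's 9th.

9th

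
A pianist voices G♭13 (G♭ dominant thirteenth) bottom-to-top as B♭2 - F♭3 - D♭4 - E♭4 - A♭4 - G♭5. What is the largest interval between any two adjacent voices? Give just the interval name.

Adjacent intervals: B♭2→F♭3 = diminished fifth; F♭3→D♭4 = major sixth; D♭4→E♭4 = major second; E♭4→A♭4 = perfect fourth; A♭4→G♭5 = minor seventh.
The largest is A♭4 to G♭5, a minor seventh (10 semitones).

minor 7th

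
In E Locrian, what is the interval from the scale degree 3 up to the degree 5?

E locrian: E F G A Bb C D.
That puts G below Bb.
3 letter names make it a third; at 3 semitones (a half step narrower than major) the quality is minor.

minor 3rd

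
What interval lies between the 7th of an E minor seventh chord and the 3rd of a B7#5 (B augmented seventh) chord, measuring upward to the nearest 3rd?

augmented 1st

The 7th of E minor seventh is D; the 3rd of B7#5 (B augmented seventh) is D#.
1 letter names make it a unison; at 1 semitone (a half step wider than perfect) the quality is augmented.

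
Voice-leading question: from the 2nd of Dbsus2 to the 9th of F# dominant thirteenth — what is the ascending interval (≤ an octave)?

Dbsus2 has Eb as its 2nd, and F# dominant thirteenth has G# as its 9th.
3 letter names make it a third; at 5 semitones (a half step wider than major) the quality is augmented.

A3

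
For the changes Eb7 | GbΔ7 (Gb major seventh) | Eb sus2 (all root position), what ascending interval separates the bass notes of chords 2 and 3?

The roots are Gb and Eb.
From Gb to Eb is 9 semitones, exactly the major sixth.

major sixth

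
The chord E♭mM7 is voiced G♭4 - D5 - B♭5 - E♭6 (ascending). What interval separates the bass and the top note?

major thirteenth

The outer voices are G♭4 and E♭6.
Counting 13 letters and 21 half steps from G♭ gives a major thirteenth.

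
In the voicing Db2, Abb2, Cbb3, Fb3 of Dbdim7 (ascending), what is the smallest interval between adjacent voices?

minor third

Adjacent intervals: Db2→Abb2 = diminished fifth; Abb2→Cbb3 = minor third; Cbb3→Fb3 = augmented fourth.
The smallest is Abb2 to Cbb3, a minor third (3 semitones).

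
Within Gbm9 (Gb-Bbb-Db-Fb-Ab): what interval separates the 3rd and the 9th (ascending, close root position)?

That puts Bbb below Ab.
From Bbb to Ab is 11 semitones, exactly the major seventh.

major seventh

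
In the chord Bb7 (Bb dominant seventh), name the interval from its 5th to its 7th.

The chord tones of Bb7 are Bb-D-F-Ab.
The 5th is F and the 7th is Ab.
From F to Ab: 3 semitones over a third = minor.

minor third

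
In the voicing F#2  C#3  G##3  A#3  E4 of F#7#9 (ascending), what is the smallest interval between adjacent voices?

Adjacent intervals: F#2→C#3 = perfect fifth; C#3→G##3 = augmented fifth; G##3→A#3 = minor second; A#3→E4 = diminished fifth.
The smallest is G##3 to A#3, a minor second (1 semitone).

minor 2nd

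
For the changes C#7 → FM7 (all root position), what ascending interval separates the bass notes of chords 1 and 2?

diminished fourth

The roots are C# and F.
From C# to F: 4 semitones over a fourth = diminished.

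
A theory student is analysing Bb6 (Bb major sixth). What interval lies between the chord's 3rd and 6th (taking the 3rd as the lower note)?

Bb6 (Bb major sixth): Bb-D-F-G.
The 3rd is D and the 6th is G.
D up to G spans 4 letter names and 5 semitones — a perfect fourth.

P4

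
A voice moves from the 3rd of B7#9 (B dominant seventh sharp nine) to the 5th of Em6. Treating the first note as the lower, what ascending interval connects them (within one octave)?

minor sixth

The 3rd of B7#9 (B dominant seventh sharp nine) is D#; the 5th of Em6 is B.
6 letter names make it a sixth; at 8 semitones (a half step narrower than major) the quality is minor.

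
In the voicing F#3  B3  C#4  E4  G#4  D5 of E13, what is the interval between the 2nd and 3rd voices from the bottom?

major second

Those voices are B3 and C#4.
Counting 2 letters and 2 half steps from B gives a major second.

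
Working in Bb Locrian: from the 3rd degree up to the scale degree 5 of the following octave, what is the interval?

Spelling Bb Locrian: Bb Cb Db Eb Fb Gb Ab.
3rd degree = Db; scale degree 5 (up an octave) = Fb.
10 letter names make it a tenth; at 15 semitones (a half step narrower than major) the quality is minor.

m10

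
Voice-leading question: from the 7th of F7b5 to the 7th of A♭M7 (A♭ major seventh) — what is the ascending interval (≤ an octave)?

M3

F7b5 has E♭ as its 7th, and A♭M7 (A♭ major seventh) has G as its 7th.
E♭ up to G spans 3 letter names and 4 semitones — a major third.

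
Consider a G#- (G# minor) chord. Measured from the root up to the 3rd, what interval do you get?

G#m (G# minor) is spelled G#–B–D#.
That puts G# below B.
G# up to B is 3 semitones, a half step narrower than a major third, so the interval is minor.

minor third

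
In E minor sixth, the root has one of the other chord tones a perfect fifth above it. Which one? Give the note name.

B

Spelling the chord: E, G, B, C#.
The root is E. A perfect fifth above E is B.
B is the chord's 5th.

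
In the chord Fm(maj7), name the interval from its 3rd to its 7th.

A5

Fm(maj7) (F minor-major seventh): F-Ab-C-E.
3rd = Ab; 7th = E.
Ab up to E is 8 semitones, a half step wider than a perfect fifth, so the interval is augmented.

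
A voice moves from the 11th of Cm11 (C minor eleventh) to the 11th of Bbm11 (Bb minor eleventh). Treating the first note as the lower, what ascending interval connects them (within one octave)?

minor 7th

Cm11 (C minor eleventh) has F as its 11th, and Bbm11 (Bb minor eleventh) has Eb as its 11th.
F up to Eb is 10 semitones, a half step narrower than a major seventh, so the interval is minor.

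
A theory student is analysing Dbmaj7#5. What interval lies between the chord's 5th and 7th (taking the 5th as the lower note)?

Dbmaj7#5 is spelled Db F A C.
5th = A; 7th = C.
3 letter names make it a third; at 3 semitones (a half step narrower than major) the quality is minor.

minor third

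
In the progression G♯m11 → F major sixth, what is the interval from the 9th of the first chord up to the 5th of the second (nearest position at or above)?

diminished third

The 9th of G♯m11 is A♯; the 5th of F major sixth is C.
A♯ up to C is 2 semitones, a whole step narrower than a major third, so the interval is diminished.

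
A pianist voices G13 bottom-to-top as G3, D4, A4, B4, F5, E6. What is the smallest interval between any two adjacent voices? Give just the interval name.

major second

Adjacent intervals: G3→D4 = perfect fifth; D4→A4 = perfect fifth; A4→B4 = major second; B4→F5 = diminished fifth; F5→E6 = major seventh.
The smallest is A4 to B4, a major second (2 semitones).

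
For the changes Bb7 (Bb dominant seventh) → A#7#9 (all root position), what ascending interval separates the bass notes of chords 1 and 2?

augmented seventh

The roots are Bb and A#.
From Bb to A#: 12 semitones over a seventh = augmented.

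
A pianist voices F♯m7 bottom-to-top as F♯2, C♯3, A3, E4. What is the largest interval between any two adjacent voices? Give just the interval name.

Adjacent intervals: F♯2→C♯3 = perfect fifth; C♯3→A3 = minor sixth; A3→E4 = perfect fifth.
The largest is C♯3 to A3, a minor sixth (8 semitones).

minor 6th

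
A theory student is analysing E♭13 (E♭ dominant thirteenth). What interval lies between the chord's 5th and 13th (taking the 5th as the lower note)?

major 9th

Spelling the chord: E♭, G, B♭, D♭, F, C.
5th = B♭; 13th = C.
Counting 9 letters and 14 half steps from B♭ gives a major ninth.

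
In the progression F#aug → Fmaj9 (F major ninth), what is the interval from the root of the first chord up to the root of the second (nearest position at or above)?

The root of F#aug is F#; the root of Fmaj9 (F major ninth) is F.
8 letter names make it an octave; at 11 semitones (a half step narrower than perfect) the quality is diminished.

diminished 8th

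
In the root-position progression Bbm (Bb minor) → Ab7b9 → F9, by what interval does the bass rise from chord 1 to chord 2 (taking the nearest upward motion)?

The roots are Bb and Ab.
Bb up to Ab is 10 semitones, a half step narrower than a major seventh, so the interval is minor.

minor 7th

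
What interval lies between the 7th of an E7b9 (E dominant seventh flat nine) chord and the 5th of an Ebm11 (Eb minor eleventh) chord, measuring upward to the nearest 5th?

E7b9 (E dominant seventh flat nine) has D as its 7th, and Ebm11 (Eb minor eleventh) has Bb as its 5th.
From D to Bb: 8 semitones over a sixth = minor.

minor 6th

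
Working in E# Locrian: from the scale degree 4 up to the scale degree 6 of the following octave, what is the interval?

minor tenth

The scale runs E# F# G# A# B C# D#.
That puts A# below C#.
From A# to C#: 15 semitones over a tenth = minor.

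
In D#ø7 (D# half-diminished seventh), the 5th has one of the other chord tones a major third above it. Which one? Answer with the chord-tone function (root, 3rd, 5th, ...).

D#ø (D# half-diminished seventh): D#-F#-A-C#.
The 5th is A. A major third above A is C#.
C# is the chord's 7th.

7th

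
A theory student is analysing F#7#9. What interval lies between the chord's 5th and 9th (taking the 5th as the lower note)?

augmented fifth

The chord tones of F#7#9 are F#–A#–C#–E–G##.
That puts C# below G##.
5 letter names make it a fifth; at 8 semitones (a half step wider than perfect) the quality is augmented.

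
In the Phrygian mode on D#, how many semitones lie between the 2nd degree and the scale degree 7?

The scale is D# E F# G# A# B C#.
E up to C# is a major sixth — 9 semitones.

9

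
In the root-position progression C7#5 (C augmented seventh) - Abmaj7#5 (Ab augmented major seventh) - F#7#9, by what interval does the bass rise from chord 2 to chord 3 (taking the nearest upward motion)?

augmented sixth

The roots are Ab and F#.
Ab up to F# is 10 semitones, a half step wider than a major sixth, so the interval is augmented.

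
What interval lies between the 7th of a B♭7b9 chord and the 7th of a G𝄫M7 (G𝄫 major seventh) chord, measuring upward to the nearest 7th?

B♭7b9 has A♭ as its 7th, and G𝄫M7 (G𝄫 major seventh) has F♭ as its 7th.
From A♭ to F♭: 8 semitones over a sixth = minor.

minor sixth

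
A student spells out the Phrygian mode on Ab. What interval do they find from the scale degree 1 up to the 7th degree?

minor 7th

Ab phrygian: Ab Bbb Cb Db Eb Fb Gb.
That puts Ab below Gb.
7 letter names make it a seventh; at 10 semitones (a half step narrower than major) the quality is minor.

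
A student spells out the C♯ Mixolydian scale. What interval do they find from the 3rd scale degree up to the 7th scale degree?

diminished 5th

C♯ mixolydian: C♯ D♯ E♯ F♯ G♯ A♯ B.
That puts E♯ below B.
5 letter names make it a fifth; at 6 semitones (a half step narrower than perfect) the quality is diminished.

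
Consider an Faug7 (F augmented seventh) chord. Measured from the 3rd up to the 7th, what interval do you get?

d5

F augmented seventh is spelled F–A–C#–Eb.
So we need the interval from A up to Eb.
A up to Eb is 6 semitones, a half step narrower than a perfect fifth, so the interval is diminished.
This 3–7 tritone is the characteristic tension at the heart of the dominant sound.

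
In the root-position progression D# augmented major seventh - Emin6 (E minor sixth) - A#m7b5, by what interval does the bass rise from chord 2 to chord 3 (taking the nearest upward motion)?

The roots are E and A#.
4 letter names make it a fourth; at 6 semitones (a half step wider than perfect) the quality is augmented.

A4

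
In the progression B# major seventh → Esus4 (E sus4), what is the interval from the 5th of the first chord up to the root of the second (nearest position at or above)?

B# major seventh has F## as its 5th, and Esus4 (E sus4) has E as its root.
7 letter names make it a seventh; at 9 semitones (a whole step narrower than major) the quality is diminished.

diminished 7th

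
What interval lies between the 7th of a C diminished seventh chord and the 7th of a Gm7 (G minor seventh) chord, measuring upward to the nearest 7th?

augmented fifth

C diminished seventh has B𝄫 as its 7th, and Gm7 (G minor seventh) has F as its 7th.
5 letter names make it a fifth; at 8 semitones (a half step wider than perfect) the quality is augmented.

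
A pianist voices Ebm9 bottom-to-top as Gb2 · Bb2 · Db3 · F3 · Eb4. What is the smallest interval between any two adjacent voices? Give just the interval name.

Adjacent intervals: Gb2→Bb2 = major third; Bb2→Db3 = minor third; Db3→F3 = major third; F3→Eb4 = minor seventh.
The smallest is Bb2 to Db3, a minor third (3 semitones).

minor 3rd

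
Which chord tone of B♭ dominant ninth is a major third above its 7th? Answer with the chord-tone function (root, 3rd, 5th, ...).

9th

B♭9 is spelled B♭-D-F-A♭-C.
The 7th is A♭. A major third above A♭ is C.
C is the chord's 9th.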